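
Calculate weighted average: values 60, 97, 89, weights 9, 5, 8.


Numerator = 60*9 + 97*5 + 89*8 = 1737
Denominator = 9 + 5 + 8 = 22
WM = 1737/22 = 78.9545

WM = 78.9545


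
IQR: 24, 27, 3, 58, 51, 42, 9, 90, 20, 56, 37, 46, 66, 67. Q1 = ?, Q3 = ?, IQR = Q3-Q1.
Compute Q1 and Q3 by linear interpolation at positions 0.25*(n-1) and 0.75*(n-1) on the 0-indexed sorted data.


Sorted: 3, 9, 20, 24, 27, 37, 42, 46, 51, 56, 58, 66, 67, 90
Q1 (25th %ile) = 24.7500
Q3 (75th %ile) = 57.5000
IQR = 57.5000 - 24.7500 = 32.7500

IQR = 32.7500


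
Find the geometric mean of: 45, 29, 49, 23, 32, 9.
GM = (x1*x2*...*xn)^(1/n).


Product = 45 × 29 × 49 × 23 × 32 × 9 = 423571680
GM = 423571680^(1/6) = 27.4045

GM = 27.4045


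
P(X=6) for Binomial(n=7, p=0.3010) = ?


C(7,6) = 7
p^6 = 0.000744
(1-p)^1 = 0.699000
P = 7 * 0.000744 * 0.699000 = 0.0036

P(X=6) = 0.0036


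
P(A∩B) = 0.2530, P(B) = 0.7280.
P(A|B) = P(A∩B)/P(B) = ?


P(A|B) = 0.2530/0.7280 = 0.3475

P(A|B) = 0.3475


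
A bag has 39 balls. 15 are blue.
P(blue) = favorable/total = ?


P = 15/39 = 0.3846

P = 0.3846


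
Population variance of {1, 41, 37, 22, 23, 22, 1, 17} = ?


Mean = 20.5000
Squared deviations: 380.2500, 420.2500, 272.2500, 2.2500, 6.2500, 2.2500, 380.2500, 12.2500
Sum = 1476.0000
Variance = 1476.0000/8 = 184.5000

Variance = 184.5000


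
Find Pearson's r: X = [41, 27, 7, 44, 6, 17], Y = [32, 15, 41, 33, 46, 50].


Mean X = 23.6667, Mean Y = 36.1667
SD X = 15.051763, SD Y = 11.451589
Cov = -92.277778
r = -92.277778/(15.051763*11.451589) = -0.5354

r = -0.5354


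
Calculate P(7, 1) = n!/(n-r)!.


P(7,1) = 7!/6!
= 5040/720
= 7

P(7,1) = 7


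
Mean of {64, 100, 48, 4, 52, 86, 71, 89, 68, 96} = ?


Sum = 64 + 100 + 48 + 4 + 52 + 86 + 71 + 89 + 68 + 96 = 678
n = 10
Mean = 678/10 = 67.8000

Mean = 67.8000


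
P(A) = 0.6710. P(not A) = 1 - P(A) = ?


P(not A) = 1 - 0.6710 = 0.3290

P(not A) = 0.3290


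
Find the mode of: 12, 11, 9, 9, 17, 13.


Frequencies: 9:2, 11:1, 12:1, 13:1, 17:1
Max frequency = 2
Mode = 9

Mode = 9


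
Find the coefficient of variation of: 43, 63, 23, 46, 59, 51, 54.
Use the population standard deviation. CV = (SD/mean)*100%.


Mean = 48.4286
SD = 12.2107
CV = (12.2107/48.4286)*100 = 25.2139%

CV = 25.2139%


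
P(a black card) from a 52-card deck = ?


26 black cards in 52 cards
P = 26/52 = 0.5000

P = 0.5000


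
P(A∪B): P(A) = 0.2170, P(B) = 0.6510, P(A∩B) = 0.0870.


P(A∪B) = 0.2170 + 0.6510 - 0.0870
= 0.8680 - 0.0870
= 0.7810

P(A∪B) = 0.7810


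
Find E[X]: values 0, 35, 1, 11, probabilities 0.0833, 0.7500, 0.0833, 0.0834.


E[X] = 0*0.0833 + 35*0.7500 + 1*0.0833 + 11*0.0834
= 0 + 26.2500 + 0.0833 + 0.9174
= 27.2507

E[X] = 27.2507


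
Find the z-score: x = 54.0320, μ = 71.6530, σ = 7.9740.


z = (54.0320 - 71.6530)/7.9740
= -17.6210/7.9740
= -2.2098

z = -2.2098


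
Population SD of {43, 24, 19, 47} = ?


Mean = 33.2500
Variance = 143.1875
SD = sqrt(143.1875) = 11.9661

SD = 11.9661


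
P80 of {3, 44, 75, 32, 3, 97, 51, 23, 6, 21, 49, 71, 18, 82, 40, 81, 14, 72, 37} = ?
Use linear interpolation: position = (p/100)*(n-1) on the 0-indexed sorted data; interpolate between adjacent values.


Sorted: 3, 3, 6, 14, 18, 21, 23, 32, 37, 40, 44, 49, 51, 71, 72, 75, 81, 82, 97
n = 19
Index = 80/100 * 18 = 14.4000
Lower = data[14] = 72, Upper = data[15] = 75
P80 = 72 + 0.4000*(3) = 73.2000

P80 = 73.2000


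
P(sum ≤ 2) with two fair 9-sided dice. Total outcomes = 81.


Total outcomes = 9×9 = 81
Favorable (sum ≤ 2): 1
P = 1/81 = 0.0123

P = 0.0123


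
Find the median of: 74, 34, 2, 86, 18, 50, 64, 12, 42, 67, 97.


Sorted: 2, 12, 18, 34, 42, 50, 64, 67, 74, 86, 97
n = 11 (odd)
Middle value = 50

Median = 50


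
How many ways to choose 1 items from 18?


C(18,1) = 18!/(1! × 17!)
= 6402373705728000/(1 × 355687428096000)
= 18

C(18,1) = 18


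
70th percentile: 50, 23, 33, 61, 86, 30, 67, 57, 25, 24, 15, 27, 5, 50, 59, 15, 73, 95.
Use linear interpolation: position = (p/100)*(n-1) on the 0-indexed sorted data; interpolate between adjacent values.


Sorted: 5, 15, 15, 23, 24, 25, 27, 30, 33, 50, 50, 57, 59, 61, 67, 73, 86, 95
n = 18
Index = 70/100 * 17 = 11.9000
Lower = data[11] = 57, Upper = data[12] = 59
P70 = 57 + 0.9000*(2) = 58.8000

P70 = 58.8000


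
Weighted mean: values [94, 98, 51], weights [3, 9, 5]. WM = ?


Numerator = 94*3 + 98*9 + 51*5 = 1419
Denominator = 3 + 9 + 5 = 17
WM = 1419/17 = 83.4706

WM = 83.4706


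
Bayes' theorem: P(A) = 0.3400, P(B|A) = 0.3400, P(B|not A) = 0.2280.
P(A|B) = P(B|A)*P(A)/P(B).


P(B) = P(B|A)*P(A) + P(B|A')*P(A')
= 0.3400*0.3400 + 0.2280*0.6600
= 0.115600 + 0.150480 = 0.266080
P(A|B) = 0.115600/0.266080 = 0.4345

P(A|B) = 0.4345


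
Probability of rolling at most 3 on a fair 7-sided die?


Favorable outcomes (roll ≤ 3): 3
Total outcomes = 7
P = 3/7 = 0.4286

P = 0.4286


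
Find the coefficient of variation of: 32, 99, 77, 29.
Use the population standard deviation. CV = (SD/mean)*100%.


Mean = 59.2500
SD = 29.8025
CV = (29.8025/59.2500)*100 = 50.2995%

CV = 50.2995%


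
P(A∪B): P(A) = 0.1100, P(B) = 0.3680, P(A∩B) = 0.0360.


P(A∪B) = 0.1100 + 0.3680 - 0.0360
= 0.4780 - 0.0360
= 0.4420

P(A∪B) = 0.4420


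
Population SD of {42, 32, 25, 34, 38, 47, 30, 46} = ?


Mean = 36.7500
Variance = 54.1875
SD = sqrt(54.1875) = 7.3612

SD = 7.3612


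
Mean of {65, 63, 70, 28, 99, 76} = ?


Sum = 65 + 63 + 70 + 28 + 99 + 76 = 401
n = 6
Mean = 401/6 = 66.8333

Mean = 66.8333


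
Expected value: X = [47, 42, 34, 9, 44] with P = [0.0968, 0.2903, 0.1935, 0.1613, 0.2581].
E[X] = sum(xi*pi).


E[X] = 47*0.0968 + 42*0.2903 + 34*0.1935 + 9*0.1613 + 44*0.2581
= 4.5496 + 12.1926 + 6.5790 + 1.4517 + 11.3564
= 36.1293

E[X] = 36.1293


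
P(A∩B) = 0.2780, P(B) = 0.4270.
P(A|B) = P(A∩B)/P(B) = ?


P(A|B) = 0.2780/0.4270 = 0.6511

P(A|B) = 0.6511


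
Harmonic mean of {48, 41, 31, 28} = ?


Sum of reciprocals = 1/48 + 1/41 + 1/31 + 1/28 = 0.113196
HM = 4/0.113196 = 35.3370

HM = 35.3370


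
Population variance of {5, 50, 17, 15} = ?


Mean = 21.7500
Squared deviations: 280.5625, 798.0625, 22.5625, 45.5625
Sum = 1146.7500
Variance = 1146.7500/4 = 286.6875

Variance = 286.6875


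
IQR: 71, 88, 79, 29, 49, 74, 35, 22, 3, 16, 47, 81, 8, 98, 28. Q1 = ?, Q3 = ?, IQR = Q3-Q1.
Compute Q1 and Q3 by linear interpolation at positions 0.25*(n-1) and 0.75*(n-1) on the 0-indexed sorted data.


Sorted: 3, 8, 16, 22, 28, 29, 35, 47, 49, 71, 74, 79, 81, 88, 98
Q1 (25th %ile) = 25.0000
Q3 (75th %ile) = 76.5000
IQR = 76.5000 - 25.0000 = 51.5000

IQR = 51.5000


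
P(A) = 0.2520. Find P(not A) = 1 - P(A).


P(not A) = 1 - 0.2520 = 0.7480

P(not A) = 0.7480


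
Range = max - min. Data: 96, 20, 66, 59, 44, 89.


Max = 96, Min = 20
Range = 96 - 20 = 76

Range = 76


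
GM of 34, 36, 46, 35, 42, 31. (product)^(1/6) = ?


Product = 34 × 36 × 46 × 35 × 42 × 31 = 2565773280
GM = 2565773280^(1/6) = 37.0001

GM = 37.0001


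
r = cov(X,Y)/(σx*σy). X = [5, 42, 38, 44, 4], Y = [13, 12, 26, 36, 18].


Mean X = 26.6000, Mean Y = 21.0000
SD X = 18.150482, SD Y = 8.988882
Cov = 84.000000
r = 84.000000/(18.150482*8.988882) = 0.5149

r = 0.5149


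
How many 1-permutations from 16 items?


P(16,1) = 16!/15!
= 20922789888000/1307674368000
= 16

P(16,1) = 16


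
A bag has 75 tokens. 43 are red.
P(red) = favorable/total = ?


P = 43/75 = 0.5733

P = 0.5733


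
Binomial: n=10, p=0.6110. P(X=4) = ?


C(10,4) = 210
p^4 = 0.139369
(1-p)^6 = 0.003465
P = 210 * 0.139369 * 0.003465 = 0.1014

P(X=4) = 0.1014


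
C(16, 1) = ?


C(16,1) = 16!/(1! × 15!)
= 20922789888000/(1 × 1307674368000)
= 16

C(16,1) = 16


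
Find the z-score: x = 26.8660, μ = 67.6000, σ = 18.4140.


z = (26.8660 - 67.6000)/18.4140
= -40.7340/18.4140
= -2.2121

z = -2.2121


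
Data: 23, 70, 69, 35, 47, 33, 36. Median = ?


Sorted: 23, 33, 35, 36, 47, 69, 70
n = 7 (odd)
Middle value = 36

Median = 36


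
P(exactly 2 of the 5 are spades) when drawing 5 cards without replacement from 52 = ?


Hypergeometric: P(X=2) = C(13,2)·C(39,3) / C(52,5)
= 78 × 9139 / 2598960
= 712842/2598960 = 0.2743

P = 0.2743


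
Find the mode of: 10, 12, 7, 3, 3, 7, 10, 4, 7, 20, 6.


Frequencies: 3:2, 4:1, 6:1, 7:3, 10:2, 12:1, 20:1
Max frequency = 3
Mode = 7

Mode = 7


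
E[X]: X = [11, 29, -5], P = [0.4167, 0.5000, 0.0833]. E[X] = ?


E[X] = 11*0.4167 + 29*0.5000 - 5*0.0833
= 4.5837 + 14.5000 - 0.4165
= 18.6672

E[X] = 18.6672


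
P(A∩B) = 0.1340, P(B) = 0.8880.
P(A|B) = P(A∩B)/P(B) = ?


P(A|B) = 0.1340/0.8880 = 0.1509

P(A|B) = 0.1509


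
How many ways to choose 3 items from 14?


C(14,3) = 14!/(3! × 11!)
= 87178291200/(6 × 39916800)
= 364

C(14,3) = 364


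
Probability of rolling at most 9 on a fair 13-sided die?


Favorable outcomes (roll ≤ 9): 9
Total outcomes = 13
P = 9/13 = 0.6923

P = 0.6923


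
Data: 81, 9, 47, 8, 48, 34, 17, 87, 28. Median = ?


Sorted: 8, 9, 17, 28, 34, 47, 48, 81, 87
n = 9 (odd)
Middle value = 34

Median = 34


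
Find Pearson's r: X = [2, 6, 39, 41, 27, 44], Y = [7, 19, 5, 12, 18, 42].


Mean X = 26.5000, Mean Y = 17.1667
SD X = 16.800298, SD Y = 12.239508
Cov = 69.916667
r = 69.916667/(16.800298*12.239508) = 0.3400

r = 0.3400


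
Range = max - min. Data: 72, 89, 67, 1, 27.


Max = 89, Min = 1
Range = 89 - 1 = 88

Range = 88


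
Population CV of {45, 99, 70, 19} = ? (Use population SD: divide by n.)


Mean = 58.2500
SD = 29.6427
CV = (29.6427/58.2500)*100 = 50.8887%

CV = 50.8887%


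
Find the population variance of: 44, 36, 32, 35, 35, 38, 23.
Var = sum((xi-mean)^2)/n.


Mean = 34.7143
Squared deviations: 86.2245, 1.6531, 7.3673, 0.0816, 0.0816, 10.7959, 137.2245
Sum = 243.4286
Variance = 243.4286/7 = 34.7755

Variance = 34.7755


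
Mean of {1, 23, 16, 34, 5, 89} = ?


Sum = 1 + 23 + 16 + 34 + 5 + 89 = 168
n = 6
Mean = 168/6 = 28.0000

Mean = 28.0000


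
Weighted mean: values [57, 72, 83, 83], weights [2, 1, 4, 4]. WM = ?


Numerator = 57*2 + 72*1 + 83*4 + 83*4 = 850
Denominator = 2 + 1 + 4 + 4 = 11
WM = 850/11 = 77.2727

WM = 77.2727


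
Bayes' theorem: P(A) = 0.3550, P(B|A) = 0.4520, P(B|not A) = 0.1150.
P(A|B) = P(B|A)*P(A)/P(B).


P(B) = P(B|A)*P(A) + P(B|A')*P(A')
= 0.4520*0.3550 + 0.1150*0.6450
= 0.160460 + 0.074175 = 0.234635
P(A|B) = 0.160460/0.234635 = 0.6839

P(A|B) = 0.6839


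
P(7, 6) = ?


P(7,6) = 7!/1!
= 5040/1
= 5040

P(7,6) = 5040


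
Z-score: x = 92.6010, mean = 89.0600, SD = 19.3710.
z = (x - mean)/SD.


z = (92.6010 - 89.0600)/19.3710
= 3.5410/19.3710
= 0.1828

z = 0.1828


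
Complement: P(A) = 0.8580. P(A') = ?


P(not A) = 1 - 0.8580 = 0.1420

P(not A) = 0.1420


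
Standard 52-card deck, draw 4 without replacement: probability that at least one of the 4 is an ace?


P(at least one) = 1 - P(none)
P(none) = (48/52) × (47/51) × (46/50) × (45/49) = 0.718737
P(at least one) = 1 - 0.718737 = 0.2813

P = 0.2813


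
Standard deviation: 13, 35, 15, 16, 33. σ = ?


Mean = 22.4000
Variance = 91.0400
SD = sqrt(91.0400) = 9.5415

SD = 9.5415


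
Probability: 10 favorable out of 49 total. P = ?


P = 10/49 = 0.2041

P = 0.2041


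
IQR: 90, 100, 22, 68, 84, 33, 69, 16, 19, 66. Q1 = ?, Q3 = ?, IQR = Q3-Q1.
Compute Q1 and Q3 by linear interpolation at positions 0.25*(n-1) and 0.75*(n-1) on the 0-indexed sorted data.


Sorted: 16, 19, 22, 33, 66, 68, 69, 84, 90, 100
Q1 (25th %ile) = 24.7500
Q3 (75th %ile) = 80.2500
IQR = 80.2500 - 24.7500 = 55.5000

IQR = 55.5000


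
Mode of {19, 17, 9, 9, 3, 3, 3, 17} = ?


Frequencies: 3:3, 9:2, 17:2, 19:1
Max frequency = 3
Mode = 3

Mode = 3


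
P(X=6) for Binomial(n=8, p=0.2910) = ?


C(8,6) = 28
p^6 = 0.000607
(1-p)^2 = 0.502681
P = 28 * 0.000607 * 0.502681 = 0.0085

P(X=6) = 0.0085


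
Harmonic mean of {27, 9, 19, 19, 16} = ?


Sum of reciprocals = 1/27 + 1/9 + 1/19 + 1/19 + 1/16 = 0.315911
HM = 5/0.315911 = 15.8272

HM = 15.8272


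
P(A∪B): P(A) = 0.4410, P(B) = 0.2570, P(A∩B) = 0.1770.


P(A∪B) = 0.4410 + 0.2570 - 0.1770
= 0.6980 - 0.1770
= 0.5210

P(A∪B) = 0.5210


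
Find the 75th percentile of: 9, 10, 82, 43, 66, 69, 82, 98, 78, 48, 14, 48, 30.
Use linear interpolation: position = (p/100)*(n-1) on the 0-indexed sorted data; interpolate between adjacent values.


Sorted: 9, 10, 14, 30, 43, 48, 48, 66, 69, 78, 82, 82, 98
n = 13
Index = 75/100 * 12 = 9.0000
Lower = data[9] = 78, Upper = data[10] = 82
P75 = 78 + 0*(4) = 78.0000

P75 = 78.0000


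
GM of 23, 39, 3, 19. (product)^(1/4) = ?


Product = 23 × 39 × 3 × 19 = 51129
GM = 51129^(1/4) = 15.0372

GM = 15.0372


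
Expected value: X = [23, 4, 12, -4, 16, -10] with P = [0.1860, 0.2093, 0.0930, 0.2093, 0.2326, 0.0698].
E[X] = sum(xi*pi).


E[X] = 23*0.1860 + 4*0.2093 + 12*0.0930 - 4*0.2093 + 16*0.2326 - 10*0.0698
= 4.2780 + 0.8372 + 1.1160 - 0.8372 + 3.7216 - 0.6980
= 8.4176

E[X] = 8.4176


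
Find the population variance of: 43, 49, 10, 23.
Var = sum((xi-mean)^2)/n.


Mean = 31.2500
Squared deviations: 138.0625, 315.0625, 451.5625, 68.0625
Sum = 972.7500
Variance = 972.7500/4 = 243.1875

Variance = 243.1875


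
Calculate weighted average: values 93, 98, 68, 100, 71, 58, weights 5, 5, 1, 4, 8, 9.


Numerator = 93*5 + 98*5 + 68*1 + 100*4 + 71*8 + 58*9 = 2513
Denominator = 5 + 5 + 1 + 4 + 8 + 9 = 32
WM = 2513/32 = 78.5312

WM = 78.5312


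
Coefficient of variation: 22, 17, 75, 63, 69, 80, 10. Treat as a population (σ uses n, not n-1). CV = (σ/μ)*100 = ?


Mean = 48.0000
SD = 28.0306
CV = (28.0306/48.0000)*100 = 58.3971%

CV = 58.3971%


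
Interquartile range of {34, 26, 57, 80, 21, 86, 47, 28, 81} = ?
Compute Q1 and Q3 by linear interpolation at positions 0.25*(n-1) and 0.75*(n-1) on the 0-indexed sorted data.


Sorted: 21, 26, 28, 34, 47, 57, 80, 81, 86
Q1 (25th %ile) = 28.0000
Q3 (75th %ile) = 80.0000
IQR = 80.0000 - 28.0000 = 52.0000

IQR = 52.0000


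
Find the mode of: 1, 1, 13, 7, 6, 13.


Frequencies: 1:2, 6:1, 7:1, 13:2
Max frequency = 2
Mode = 1, 13

Mode = 1, 13


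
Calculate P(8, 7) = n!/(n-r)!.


P(8,7) = 8!/1!
= 40320/1
= 40320

P(8,7) = 40320


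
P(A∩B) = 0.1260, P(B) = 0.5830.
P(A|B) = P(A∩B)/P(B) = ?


P(A|B) = 0.1260/0.5830 = 0.2161

P(A|B) = 0.2161


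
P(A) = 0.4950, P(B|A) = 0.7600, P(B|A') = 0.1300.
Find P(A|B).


P(B) = P(B|A)*P(A) + P(B|A')*P(A')
= 0.7600*0.4950 + 0.1300*0.5050
= 0.376200 + 0.065650 = 0.441850
P(A|B) = 0.376200/0.441850 = 0.8514

P(A|B) = 0.8514


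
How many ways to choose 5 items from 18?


C(18,5) = 18!/(5! × 13!)
= 6402373705728000/(120 × 6227020800)
= 8568

C(18,5) = 8568


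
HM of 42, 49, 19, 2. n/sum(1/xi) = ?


Sum of reciprocals = 1/42 + 1/49 + 1/19 + 1/2 = 0.596849
HM = 4/0.596849 = 6.7019

HM = 6.7019


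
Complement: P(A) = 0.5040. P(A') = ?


P(not A) = 1 - 0.5040 = 0.4960

P(not A) = 0.4960


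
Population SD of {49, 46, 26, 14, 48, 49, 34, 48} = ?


Mean = 39.2500
Variance = 153.6875
SD = sqrt(153.6875) = 12.3971

SD = 12.3971


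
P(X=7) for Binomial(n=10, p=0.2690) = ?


C(10,7) = 120
p^7 = 0.000102
(1-p)^3 = 0.390618
P = 120 * 0.000102 * 0.390618 = 0.0048

P(X=7) = 0.0048


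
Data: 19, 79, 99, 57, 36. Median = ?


Sorted: 19, 36, 57, 79, 99
n = 5 (odd)
Middle value = 57

Median = 57


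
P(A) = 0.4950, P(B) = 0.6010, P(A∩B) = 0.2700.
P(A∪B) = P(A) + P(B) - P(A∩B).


P(A∪B) = 0.4950 + 0.6010 - 0.2700
= 1.0960 - 0.2700
= 0.8260

P(A∪B) = 0.8260


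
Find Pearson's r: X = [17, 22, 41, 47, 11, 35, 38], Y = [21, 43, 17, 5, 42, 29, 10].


Mean X = 30.1429, Mean Y = 23.8571
SD X = 12.494897, SD Y = 13.757373
Cov = -134.551020
r = -134.551020/(12.494897*13.757373) = -0.7827

r = -0.7827


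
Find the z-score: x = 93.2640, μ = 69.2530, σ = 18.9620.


z = (93.2640 - 69.2530)/18.9620
= 24.0110/18.9620
= 1.2663

z = 1.2663


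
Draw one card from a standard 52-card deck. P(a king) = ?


4 kings in 52 cards
P = 4/52 = 0.0769

P = 0.0769


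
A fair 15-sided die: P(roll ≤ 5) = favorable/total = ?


Favorable outcomes (roll ≤ 5): 5
Total outcomes = 15
P = 5/15 = 0.3333

P = 0.3333


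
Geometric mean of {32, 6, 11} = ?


Product = 32 × 6 × 11 = 2112
GM = 2112^(1/3) = 12.8301

GM = 12.8301


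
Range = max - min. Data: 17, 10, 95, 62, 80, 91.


Max = 95, Min = 10
Range = 95 - 10 = 85

Range = 85


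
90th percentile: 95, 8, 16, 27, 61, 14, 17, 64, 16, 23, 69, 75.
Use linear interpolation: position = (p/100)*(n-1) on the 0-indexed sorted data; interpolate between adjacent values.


Sorted: 8, 14, 16, 16, 17, 23, 27, 61, 64, 69, 75, 95
n = 12
Index = 90/100 * 11 = 9.9000
Lower = data[9] = 69, Upper = data[10] = 75
P90 = 69 + 0.9000*(6) = 74.4000

P90 = 74.4000


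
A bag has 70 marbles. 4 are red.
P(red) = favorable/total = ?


P = 4/70 = 0.0571

P = 0.0571


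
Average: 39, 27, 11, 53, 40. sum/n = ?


Sum = 39 + 27 + 11 + 53 + 40 = 170
n = 5
Mean = 170/5 = 34.0000

Mean = 34.0000


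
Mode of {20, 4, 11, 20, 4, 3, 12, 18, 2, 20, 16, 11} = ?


Frequencies: 2:1, 3:1, 4:2, 11:2, 12:1, 16:1, 18:1, 20:3
Max frequency = 3
Mode = 20

Mode = 20


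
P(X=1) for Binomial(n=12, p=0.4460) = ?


C(12,1) = 12
p^1 = 0.446000
(1-p)^11 = 0.001509
P = 12 * 0.446000 * 0.001509 = 0.0081

P(X=1) = 0.0081


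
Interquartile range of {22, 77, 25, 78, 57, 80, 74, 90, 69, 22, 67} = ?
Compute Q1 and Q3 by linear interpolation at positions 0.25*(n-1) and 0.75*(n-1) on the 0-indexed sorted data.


Sorted: 22, 22, 25, 57, 67, 69, 74, 77, 78, 80, 90
Q1 (25th %ile) = 41.0000
Q3 (75th %ile) = 77.5000
IQR = 77.5000 - 41.0000 = 36.5000

IQR = 36.5000


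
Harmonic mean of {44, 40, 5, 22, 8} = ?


Sum of reciprocals = 1/44 + 1/40 + 1/5 + 1/22 + 1/8 = 0.418182
HM = 5/0.418182 = 11.9565

HM = 11.9565


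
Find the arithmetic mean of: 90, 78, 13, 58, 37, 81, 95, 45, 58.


Sum = 90 + 78 + 13 + 58 + 37 + 81 + 95 + 45 + 58 = 555
n = 9
Mean = 555/9 = 61.6667

Mean = 61.6667


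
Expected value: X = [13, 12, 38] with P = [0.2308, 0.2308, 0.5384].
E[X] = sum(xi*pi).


E[X] = 13*0.2308 + 12*0.2308 + 38*0.5384
= 3.0004 + 2.7696 + 20.4592
= 26.2292

E[X] = 26.2292


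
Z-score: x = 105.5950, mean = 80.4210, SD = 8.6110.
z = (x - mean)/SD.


z = (105.5950 - 80.4210)/8.6110
= 25.1740/8.6110
= 2.9235

z = 2.9235


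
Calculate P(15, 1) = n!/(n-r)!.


P(15,1) = 15!/14!
= 1307674368000/87178291200
= 15

P(15,1) = 15


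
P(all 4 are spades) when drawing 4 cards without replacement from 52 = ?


P(all spades) = (13/52) × (12/51) × (11/50) × (10/49)
= 0.0026

P = 0.0026


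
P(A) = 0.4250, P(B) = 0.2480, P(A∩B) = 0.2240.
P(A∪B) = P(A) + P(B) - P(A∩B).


P(A∪B) = 0.4250 + 0.2480 - 0.2240
= 0.6730 - 0.2240
= 0.4490

P(A∪B) = 0.4490


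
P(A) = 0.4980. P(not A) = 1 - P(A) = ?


P(not A) = 1 - 0.4980 = 0.5020

P(not A) = 0.5020


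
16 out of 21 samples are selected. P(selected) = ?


P = 16/21 = 0.7619

P = 0.7619


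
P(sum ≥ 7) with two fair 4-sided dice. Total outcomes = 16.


Total outcomes = 4×4 = 16
Favorable (sum ≥ 7): 3
P = 3/16 = 0.1875

P = 0.1875


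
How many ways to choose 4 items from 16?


C(16,4) = 16!/(4! × 12!)
= 20922789888000/(24 × 479001600)
= 1820

C(16,4) = 1820


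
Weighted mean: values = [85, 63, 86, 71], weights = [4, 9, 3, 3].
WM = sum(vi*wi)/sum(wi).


Numerator = 85*4 + 63*9 + 86*3 + 71*3 = 1378
Denominator = 4 + 9 + 3 + 3 = 19
WM = 1378/19 = 72.5263

WM = 72.5263


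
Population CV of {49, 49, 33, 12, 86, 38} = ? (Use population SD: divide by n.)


Mean = 44.5000
SD = 22.3364
CV = (22.3364/44.5000)*100 = 50.1943%

CV = 50.1943%


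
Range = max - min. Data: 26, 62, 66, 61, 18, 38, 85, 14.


Max = 85, Min = 14
Range = 85 - 14 = 71

Range = 71


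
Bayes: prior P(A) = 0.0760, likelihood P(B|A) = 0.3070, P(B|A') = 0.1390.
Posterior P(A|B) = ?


P(B) = P(B|A)*P(A) + P(B|A')*P(A')
= 0.3070*0.0760 + 0.1390*0.9240
= 0.023332 + 0.128436 = 0.151768
P(A|B) = 0.023332/0.151768 = 0.1537

P(A|B) = 0.1537


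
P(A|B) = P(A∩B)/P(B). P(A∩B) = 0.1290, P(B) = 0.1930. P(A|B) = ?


P(A|B) = 0.1290/0.1930 = 0.6684

P(A|B) = 0.6684


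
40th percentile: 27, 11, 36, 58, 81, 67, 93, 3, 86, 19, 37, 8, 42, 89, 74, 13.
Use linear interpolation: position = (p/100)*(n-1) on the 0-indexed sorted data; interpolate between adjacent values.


Sorted: 3, 8, 11, 13, 19, 27, 36, 37, 42, 58, 67, 74, 81, 86, 89, 93
n = 16
Index = 40/100 * 15 = 6.0000
Lower = data[6] = 36, Upper = data[7] = 37
P40 = 36 + 0*(1) = 36.0000

P40 = 36.0000


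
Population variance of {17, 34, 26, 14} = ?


Mean = 22.7500
Squared deviations: 33.0625, 126.5625, 10.5625, 76.5625
Sum = 246.7500
Variance = 246.7500/4 = 61.6875

Variance = 61.6875


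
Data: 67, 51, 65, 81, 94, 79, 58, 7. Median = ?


Sorted: 7, 51, 58, 65, 67, 79, 81, 94
n = 8 (even)
Middle values: 65 and 67
Median = (65+67)/2 = 66.0000

Median = 66.0000


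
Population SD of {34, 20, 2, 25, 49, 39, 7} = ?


Mean = 25.1429
Variance = 247.2653
SD = sqrt(247.2653) = 15.7247

SD = 15.7247


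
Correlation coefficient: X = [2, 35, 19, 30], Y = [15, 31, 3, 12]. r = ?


Mean X = 21.5000, Mean Y = 15.2500
SD X = 12.658989, SD Y = 10.108783
Cov = 55.125000
r = 55.125000/(12.658989*10.108783) = 0.4308

r = 0.4308


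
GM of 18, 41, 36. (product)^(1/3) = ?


Product = 18 × 41 × 36 = 26568
GM = 26568^(1/3) = 29.8391

GM = 29.8391


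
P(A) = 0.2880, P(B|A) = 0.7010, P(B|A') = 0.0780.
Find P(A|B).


P(B) = P(B|A)*P(A) + P(B|A')*P(A')
= 0.7010*0.2880 + 0.0780*0.7120
= 0.201888 + 0.055536 = 0.257424
P(A|B) = 0.201888/0.257424 = 0.7843

P(A|B) = 0.7843


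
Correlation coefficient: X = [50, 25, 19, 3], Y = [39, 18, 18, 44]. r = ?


Mean X = 24.2500, Mean Y = 29.7500
SD X = 16.902293, SD Y = 11.882235
Cov = -2.937500
r = -2.937500/(16.902293*11.882235) = -0.0146

r = -0.0146


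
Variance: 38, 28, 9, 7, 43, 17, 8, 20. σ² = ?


Mean = 21.2500
Squared deviations: 280.5625, 45.5625, 150.0625, 203.0625, 473.0625, 18.0625, 175.5625, 1.5625
Sum = 1347.5000
Variance = 1347.5000/8 = 168.4375

Variance = 168.4375


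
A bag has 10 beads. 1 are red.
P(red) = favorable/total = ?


P = 1/10 = 0.1000

P = 0.1000


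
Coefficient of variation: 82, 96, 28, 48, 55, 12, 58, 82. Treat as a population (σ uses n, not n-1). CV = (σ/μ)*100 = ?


Mean = 57.6250
SD = 26.7392
CV = (26.7392/57.6250)*100 = 46.4021%

CV = 46.4021%


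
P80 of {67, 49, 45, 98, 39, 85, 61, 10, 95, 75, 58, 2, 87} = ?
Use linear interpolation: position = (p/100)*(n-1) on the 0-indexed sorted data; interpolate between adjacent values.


Sorted: 2, 10, 39, 45, 49, 58, 61, 67, 75, 85, 87, 95, 98
n = 13
Index = 80/100 * 12 = 9.6000
Lower = data[9] = 85, Upper = data[10] = 87
P80 = 85 + 0.6000*(2) = 86.2000

P80 = 86.2000


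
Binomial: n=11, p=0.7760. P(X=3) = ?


C(11,3) = 165
p^3 = 0.467289
(1-p)^8 = 6.338466e-06
P = 165 * 0.467289 * 6.338466e-06 = 0.0005

P(X=3) = 0.0005


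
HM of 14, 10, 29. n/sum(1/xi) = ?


Sum of reciprocals = 1/14 + 1/10 + 1/29 = 0.205911
HM = 3/0.205911 = 14.5694

HM = 14.5694


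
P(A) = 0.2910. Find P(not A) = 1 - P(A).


P(not A) = 1 - 0.2910 = 0.7090

P(not A) = 0.7090


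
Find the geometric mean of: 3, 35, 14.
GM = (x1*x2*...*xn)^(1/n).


Product = 3 × 35 × 14 = 1470
GM = 1470^(1/3) = 11.3703

GM = 11.3703


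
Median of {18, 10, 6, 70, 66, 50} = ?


Sorted: 6, 10, 18, 50, 66, 70
n = 6 (even)
Middle values: 18 and 50
Median = (18+50)/2 = 34.0000

Median = 34.0000


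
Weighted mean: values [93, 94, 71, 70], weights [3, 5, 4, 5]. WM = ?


Numerator = 93*3 + 94*5 + 71*4 + 70*5 = 1383
Denominator = 3 + 5 + 4 + 5 = 17
WM = 1383/17 = 81.3529

WM = 81.3529


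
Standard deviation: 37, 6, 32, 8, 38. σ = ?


Mean = 24.2000
Variance = 201.7600
SD = sqrt(201.7600) = 14.2042

SD = 14.2042


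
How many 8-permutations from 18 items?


P(18,8) = 18!/10!
= 6402373705728000/3628800
= 1764322560

P(18,8) = 1764322560


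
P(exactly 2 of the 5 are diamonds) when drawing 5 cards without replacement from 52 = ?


Hypergeometric: P(X=2) = C(13,2)·C(39,3) / C(52,5)
= 78 × 9139 / 2598960
= 712842/2598960 = 0.2743

P = 0.2743


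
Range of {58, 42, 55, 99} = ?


Max = 99, Min = 42
Range = 99 - 42 = 57

Range = 57


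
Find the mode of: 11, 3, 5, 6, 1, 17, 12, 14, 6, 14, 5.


Frequencies: 1:1, 3:1, 5:2, 6:2, 11:1, 12:1, 14:2, 17:1
Max frequency = 2
Mode = 5, 6, 14

Mode = 5, 6, 14


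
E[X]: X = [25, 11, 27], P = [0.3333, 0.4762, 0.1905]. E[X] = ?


E[X] = 25*0.3333 + 11*0.4762 + 27*0.1905
= 8.3325 + 5.2382 + 5.1435
= 18.7142

E[X] = 18.7142


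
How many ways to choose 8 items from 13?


C(13,8) = 13!/(8! × 5!)
= 6227020800/(40320 × 120)
= 1287

C(13,8) = 1287


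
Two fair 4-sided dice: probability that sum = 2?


Total outcomes = 4×4 = 16
Favorable (sum = 2): 1
P = 1/16 = 0.0625

P = 0.0625


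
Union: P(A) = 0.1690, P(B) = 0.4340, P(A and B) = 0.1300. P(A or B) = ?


P(A∪B) = 0.1690 + 0.4340 - 0.1300
= 0.6030 - 0.1300
= 0.4730

P(A∪B) = 0.4730


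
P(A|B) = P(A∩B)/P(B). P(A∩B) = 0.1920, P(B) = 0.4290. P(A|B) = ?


P(A|B) = 0.1920/0.4290 = 0.4476

P(A|B) = 0.4476


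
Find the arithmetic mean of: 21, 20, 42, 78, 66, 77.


Sum = 21 + 20 + 42 + 78 + 66 + 77 = 304
n = 6
Mean = 304/6 = 50.6667

Mean = 50.6667


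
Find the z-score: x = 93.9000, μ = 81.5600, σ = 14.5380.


z = (93.9000 - 81.5600)/14.5380
= 12.3400/14.5380
= 0.8488

z = 0.8488


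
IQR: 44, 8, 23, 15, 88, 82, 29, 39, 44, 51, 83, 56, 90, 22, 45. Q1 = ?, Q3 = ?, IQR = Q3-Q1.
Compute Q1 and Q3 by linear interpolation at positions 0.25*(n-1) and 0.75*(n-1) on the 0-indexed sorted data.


Sorted: 8, 15, 22, 23, 29, 39, 44, 44, 45, 51, 56, 82, 83, 88, 90
Q1 (25th %ile) = 26.0000
Q3 (75th %ile) = 69.0000
IQR = 69.0000 - 26.0000 = 43.0000

IQR = 43.0000


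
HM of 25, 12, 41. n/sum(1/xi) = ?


Sum of reciprocals = 1/25 + 1/12 + 1/41 = 0.147724
HM = 3/0.147724 = 20.3082

HM = 20.3082


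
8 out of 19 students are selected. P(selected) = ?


P = 8/19 = 0.4211

P = 0.4211


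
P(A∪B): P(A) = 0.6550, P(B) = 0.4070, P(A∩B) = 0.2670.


P(A∪B) = 0.6550 + 0.4070 - 0.2670
= 1.0620 - 0.2670
= 0.7950

P(A∪B) = 0.7950


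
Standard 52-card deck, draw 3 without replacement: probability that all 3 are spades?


P(all spades) = (13/52) × (12/51) × (11/50)
= 0.0129

P = 0.0129


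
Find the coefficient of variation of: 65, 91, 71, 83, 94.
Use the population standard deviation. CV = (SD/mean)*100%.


Mean = 80.8000
SD = 11.2143
CV = (11.2143/80.8000)*100 = 13.8791%

CV = 13.8791%


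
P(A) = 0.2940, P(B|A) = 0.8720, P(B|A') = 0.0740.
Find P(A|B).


P(B) = P(B|A)*P(A) + P(B|A')*P(A')
= 0.8720*0.2940 + 0.0740*0.7060
= 0.256368 + 0.052244 = 0.308612
P(A|B) = 0.256368/0.308612 = 0.8307

P(A|B) = 0.8307


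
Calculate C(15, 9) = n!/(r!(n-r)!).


C(15,9) = 15!/(9! × 6!)
= 1307674368000/(362880 × 720)
= 5005

C(15,9) = 5005


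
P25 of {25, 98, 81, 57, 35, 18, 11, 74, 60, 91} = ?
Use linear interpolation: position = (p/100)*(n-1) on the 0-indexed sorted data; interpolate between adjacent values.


Sorted: 11, 18, 25, 35, 57, 60, 74, 81, 91, 98
n = 10
Index = 25/100 * 9 = 2.2500
Lower = data[2] = 25, Upper = data[3] = 35
P25 = 25 + 0.2500*(10) = 27.5000

P25 = 27.5000


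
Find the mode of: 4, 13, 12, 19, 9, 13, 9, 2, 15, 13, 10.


Frequencies: 2:1, 4:1, 9:2, 10:1, 12:1, 13:3, 15:1, 19:1
Max frequency = 3
Mode = 13

Mode = 13


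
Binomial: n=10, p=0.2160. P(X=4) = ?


C(10,4) = 210
p^4 = 0.002177
(1-p)^6 = 0.232218
P = 210 * 0.002177 * 0.232218 = 0.1062

P(X=4) = 0.1062


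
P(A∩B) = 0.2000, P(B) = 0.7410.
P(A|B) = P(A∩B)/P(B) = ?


P(A|B) = 0.2000/0.7410 = 0.2699

P(A|B) = 0.2699


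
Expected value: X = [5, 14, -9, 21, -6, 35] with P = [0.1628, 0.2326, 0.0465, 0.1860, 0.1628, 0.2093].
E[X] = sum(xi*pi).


E[X] = 5*0.1628 + 14*0.2326 - 9*0.0465 + 21*0.1860 - 6*0.1628 + 35*0.2093
= 0.8140 + 3.2564 - 0.4185 + 3.9060 - 0.9768 + 7.3255
= 13.9066

E[X] = 13.9066


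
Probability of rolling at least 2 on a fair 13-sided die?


Favorable outcomes (roll ≥ 2): 12
Total outcomes = 13
P = 12/13 = 0.9231

P = 0.9231


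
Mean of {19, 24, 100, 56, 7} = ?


Sum = 19 + 24 + 100 + 56 + 7 = 206
n = 5
Mean = 206/5 = 41.2000

Mean = 41.2000


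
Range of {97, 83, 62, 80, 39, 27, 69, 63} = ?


Max = 97, Min = 27
Range = 97 - 27 = 70

Range = 70


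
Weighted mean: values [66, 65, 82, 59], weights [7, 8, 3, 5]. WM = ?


Numerator = 66*7 + 65*8 + 82*3 + 59*5 = 1523
Denominator = 7 + 8 + 3 + 5 = 23
WM = 1523/23 = 66.2174

WM = 66.2174


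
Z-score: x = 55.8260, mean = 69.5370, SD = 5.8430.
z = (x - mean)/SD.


z = (55.8260 - 69.5370)/5.8430
= -13.7110/5.8430
= -2.3466

z = -2.3466


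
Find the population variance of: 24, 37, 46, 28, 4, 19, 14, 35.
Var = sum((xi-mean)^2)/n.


Mean = 25.8750
Squared deviations: 3.5156, 123.7656, 405.0156, 4.5156, 478.5156, 47.2656, 141.0156, 83.2656
Sum = 1286.8750
Variance = 1286.8750/8 = 160.8594

Variance = 160.8594


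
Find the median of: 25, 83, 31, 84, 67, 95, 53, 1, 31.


Sorted: 1, 25, 31, 31, 53, 67, 83, 84, 95
n = 9 (odd)
Middle value = 53

Median = 53


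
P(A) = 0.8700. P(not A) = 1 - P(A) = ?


P(not A) = 1 - 0.8700 = 0.1300

P(not A) = 0.1300


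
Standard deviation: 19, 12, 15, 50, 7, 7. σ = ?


Mean = 18.3333
Variance = 218.5556
SD = sqrt(218.5556) = 14.7836

SD = 14.7836


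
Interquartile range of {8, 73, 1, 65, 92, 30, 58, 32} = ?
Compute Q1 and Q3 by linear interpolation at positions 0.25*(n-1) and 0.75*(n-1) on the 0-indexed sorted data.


Sorted: 1, 8, 30, 32, 58, 65, 73, 92
Q1 (25th %ile) = 24.5000
Q3 (75th %ile) = 67.0000
IQR = 67.0000 - 24.5000 = 42.5000

IQR = 42.5000


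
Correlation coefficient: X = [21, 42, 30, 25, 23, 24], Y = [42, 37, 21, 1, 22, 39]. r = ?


Mean X = 27.5000, Mean Y = 27.0000
SD X = 7.041543, SD Y = 14.177447
Cov = 13.000000
r = 13.000000/(7.041543*14.177447) = 0.1302

r = 0.1302


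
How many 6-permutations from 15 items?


P(15,6) = 15!/9!
= 1307674368000/362880
= 3603600

P(15,6) = 3603600


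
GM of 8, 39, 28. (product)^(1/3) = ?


Product = 8 × 39 × 28 = 8736
GM = 8736^(1/3) = 20.5954

GM = 20.5954


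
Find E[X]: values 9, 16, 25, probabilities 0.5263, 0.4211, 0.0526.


E[X] = 9*0.5263 + 16*0.4211 + 25*0.0526
= 4.7367 + 6.7376 + 1.3150
= 12.7893

E[X] = 12.7893


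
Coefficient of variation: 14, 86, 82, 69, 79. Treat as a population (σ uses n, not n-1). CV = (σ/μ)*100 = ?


Mean = 66.0000
SD = 26.6008
CV = (26.6008/66.0000)*100 = 40.3042%

CV = 40.3042%


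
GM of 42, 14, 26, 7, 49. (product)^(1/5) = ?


Product = 42 × 14 × 26 × 7 × 49 = 5243784
GM = 5243784^(1/5) = 22.0764

GM = 22.0764


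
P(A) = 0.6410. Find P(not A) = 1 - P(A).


P(not A) = 1 - 0.6410 = 0.3590

P(not A) = 0.3590


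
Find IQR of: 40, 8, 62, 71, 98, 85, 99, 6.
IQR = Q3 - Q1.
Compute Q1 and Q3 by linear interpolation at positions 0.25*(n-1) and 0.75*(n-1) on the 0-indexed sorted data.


Sorted: 6, 8, 40, 62, 71, 85, 98, 99
Q1 (25th %ile) = 32.0000
Q3 (75th %ile) = 88.2500
IQR = 88.2500 - 32.0000 = 56.2500

IQR = 56.2500


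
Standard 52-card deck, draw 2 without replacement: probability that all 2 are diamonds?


P(all diamonds) = (13/52) × (12/51)
= 0.0588

P = 0.0588


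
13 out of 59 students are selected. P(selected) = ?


P = 13/59 = 0.2203

P = 0.2203


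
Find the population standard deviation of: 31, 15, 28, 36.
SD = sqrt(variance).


Mean = 27.5000
Variance = 60.2500
SD = sqrt(60.2500) = 7.7621

SD = 7.7621


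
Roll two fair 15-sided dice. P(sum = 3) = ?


Total outcomes = 15×15 = 225
Favorable (sum = 3): 2
P = 2/225 = 0.0089

P = 0.0089


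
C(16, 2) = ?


C(16,2) = 16!/(2! × 14!)
= 20922789888000/(2 × 87178291200)
= 120

C(16,2) = 120


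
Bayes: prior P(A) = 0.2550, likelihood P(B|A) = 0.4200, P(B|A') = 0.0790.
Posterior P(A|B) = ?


P(B) = P(B|A)*P(A) + P(B|A')*P(A')
= 0.4200*0.2550 + 0.0790*0.7450
= 0.107100 + 0.058855 = 0.165955
P(A|B) = 0.107100/0.165955 = 0.6454

P(A|B) = 0.6454


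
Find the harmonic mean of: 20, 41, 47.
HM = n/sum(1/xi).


Sum of reciprocals = 1/20 + 1/41 + 1/47 = 0.095667
HM = 3/0.095667 = 31.3588

HM = 31.3588


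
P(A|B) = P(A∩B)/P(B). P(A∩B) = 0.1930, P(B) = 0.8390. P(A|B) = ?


P(A|B) = 0.1930/0.8390 = 0.2300

P(A|B) = 0.2300


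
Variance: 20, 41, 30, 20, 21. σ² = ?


Mean = 26.4000
Squared deviations: 40.9600, 213.1600, 12.9600, 40.9600, 29.1600
Sum = 337.2000
Variance = 337.2000/5 = 67.4400

Variance = 67.4400


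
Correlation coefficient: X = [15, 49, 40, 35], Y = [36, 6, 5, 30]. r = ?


Mean X = 34.7500, Mean Y = 19.2500
SD X = 12.457428, SD Y = 13.917166
Cov = -147.937500
r = -147.937500/(12.457428*13.917166) = -0.8533

r = -0.8533


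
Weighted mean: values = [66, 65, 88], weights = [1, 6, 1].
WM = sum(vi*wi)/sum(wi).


Numerator = 66*1 + 65*6 + 88*1 = 544
Denominator = 1 + 6 + 1 = 8
WM = 544/8 = 68.0000

WM = 68.0000


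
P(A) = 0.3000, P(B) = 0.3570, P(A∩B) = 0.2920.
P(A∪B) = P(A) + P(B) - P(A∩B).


P(A∪B) = 0.3000 + 0.3570 - 0.2920
= 0.6570 - 0.2920
= 0.3650

P(A∪B) = 0.3650


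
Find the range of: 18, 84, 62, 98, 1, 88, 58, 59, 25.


Max = 98, Min = 1
Range = 98 - 1 = 97

Range = 97


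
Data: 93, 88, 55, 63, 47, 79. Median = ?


Sorted: 47, 55, 63, 79, 88, 93
n = 6 (even)
Middle values: 63 and 79
Median = (63+79)/2 = 71.0000

Median = 71.0000


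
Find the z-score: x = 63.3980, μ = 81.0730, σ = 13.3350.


z = (63.3980 - 81.0730)/13.3350
= -17.6750/13.3350
= -1.3255

z = -1.3255


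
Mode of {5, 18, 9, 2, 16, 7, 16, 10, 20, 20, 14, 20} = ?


Frequencies: 2:1, 5:1, 7:1, 9:1, 10:1, 14:1, 16:2, 18:1, 20:3
Max frequency = 3
Mode = 20

Mode = 20


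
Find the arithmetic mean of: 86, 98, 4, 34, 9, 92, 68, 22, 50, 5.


Sum = 86 + 98 + 4 + 34 + 9 + 92 + 68 + 22 + 50 + 5 = 468
n = 10
Mean = 468/10 = 46.8000

Mean = 46.8000


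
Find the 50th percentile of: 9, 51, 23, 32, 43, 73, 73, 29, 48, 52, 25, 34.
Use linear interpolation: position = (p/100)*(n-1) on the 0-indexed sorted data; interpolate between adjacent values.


Sorted: 9, 23, 25, 29, 32, 34, 43, 48, 51, 52, 73, 73
n = 12
Index = 50/100 * 11 = 5.5000
Lower = data[5] = 34, Upper = data[6] = 43
P50 = 34 + 0.5000*(9) = 38.5000

P50 = 38.5000


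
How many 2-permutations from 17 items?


P(17,2) = 17!/15!
= 355687428096000/1307674368000
= 272

P(17,2) = 272


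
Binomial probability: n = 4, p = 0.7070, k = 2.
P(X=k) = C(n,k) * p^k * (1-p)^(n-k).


C(4,2) = 6
p^2 = 0.499849
(1-p)^2 = 0.085849
P = 6 * 0.499849 * 0.085849 = 0.2575

P(X=2) = 0.2575


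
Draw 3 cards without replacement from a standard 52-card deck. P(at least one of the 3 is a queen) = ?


P(at least one) = 1 - P(none)
P(none) = (48/52) × (47/51) × (46/50) = 0.782624
P(at least one) = 1 - 0.782624 = 0.2174

P = 0.2174


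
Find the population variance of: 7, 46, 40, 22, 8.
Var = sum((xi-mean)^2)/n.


Mean = 24.6000
Squared deviations: 309.7600, 457.9600, 237.1600, 6.7600, 275.5600
Sum = 1287.2000
Variance = 1287.2000/5 = 257.4400

Variance = 257.4400


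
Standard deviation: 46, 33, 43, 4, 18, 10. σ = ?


Mean = 25.6667
Variance = 256.8889
SD = sqrt(256.8889) = 16.0278

SD = 16.0278


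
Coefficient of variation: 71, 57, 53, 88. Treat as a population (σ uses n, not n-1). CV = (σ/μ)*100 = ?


Mean = 67.2500
SD = 13.7181
CV = (13.7181/67.2500)*100 = 20.3987%

CV = 20.3987%


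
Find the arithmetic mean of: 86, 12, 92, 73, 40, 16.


Sum = 86 + 12 + 92 + 73 + 40 + 16 = 319
n = 6
Mean = 319/6 = 53.1667

Mean = 53.1667


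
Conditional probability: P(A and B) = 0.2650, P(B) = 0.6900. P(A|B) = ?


P(A|B) = 0.2650/0.6900 = 0.3841

P(A|B) = 0.3841


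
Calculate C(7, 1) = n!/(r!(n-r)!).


C(7,1) = 7!/(1! × 6!)
= 5040/(1 × 720)
= 7

C(7,1) = 7


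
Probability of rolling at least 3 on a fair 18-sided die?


Favorable outcomes (roll ≥ 3): 16
Total outcomes = 18
P = 16/18 = 0.8889

P = 0.8889


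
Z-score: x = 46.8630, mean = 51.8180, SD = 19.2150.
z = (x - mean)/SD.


z = (46.8630 - 51.8180)/19.2150
= -4.9550/19.2150
= -0.2579

z = -0.2579


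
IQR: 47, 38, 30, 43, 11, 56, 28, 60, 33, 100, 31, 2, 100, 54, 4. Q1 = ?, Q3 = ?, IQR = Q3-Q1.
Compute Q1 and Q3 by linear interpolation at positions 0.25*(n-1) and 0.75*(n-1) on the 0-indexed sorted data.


Sorted: 2, 4, 11, 28, 30, 31, 33, 38, 43, 47, 54, 56, 60, 100, 100
Q1 (25th %ile) = 29.0000
Q3 (75th %ile) = 55.0000
IQR = 55.0000 - 29.0000 = 26.0000

IQR = 26.0000


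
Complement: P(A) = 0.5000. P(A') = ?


P(not A) = 1 - 0.5000 = 0.5000

P(not A) = 0.5000


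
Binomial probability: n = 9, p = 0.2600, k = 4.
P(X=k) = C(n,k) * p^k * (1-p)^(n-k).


C(9,4) = 126
p^4 = 0.004570
(1-p)^5 = 0.221901
P = 126 * 0.004570 * 0.221901 = 0.1278

P(X=4) = 0.1278


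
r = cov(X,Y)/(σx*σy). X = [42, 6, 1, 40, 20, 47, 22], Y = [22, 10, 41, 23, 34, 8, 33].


Mean X = 25.4286, Mean Y = 24.4286
SD X = 16.766098, SD Y = 11.499778
Cov = -88.755102
r = -88.755102/(16.766098*11.499778) = -0.4603

r = -0.4603


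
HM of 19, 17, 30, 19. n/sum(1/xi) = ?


Sum of reciprocals = 1/19 + 1/17 + 1/30 + 1/19 = 0.197420
HM = 4/0.197420 = 20.2614

HM = 20.2614


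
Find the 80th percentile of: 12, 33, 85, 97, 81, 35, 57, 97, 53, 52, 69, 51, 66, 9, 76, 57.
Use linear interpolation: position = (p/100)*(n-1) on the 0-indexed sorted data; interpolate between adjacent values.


Sorted: 9, 12, 33, 35, 51, 52, 53, 57, 57, 66, 69, 76, 81, 85, 97, 97
n = 16
Index = 80/100 * 15 = 12.0000
Lower = data[12] = 81, Upper = data[13] = 85
P80 = 81 + 0*(4) = 81.0000

P80 = 81.0000


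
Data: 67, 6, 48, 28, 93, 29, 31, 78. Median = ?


Sorted: 6, 28, 29, 31, 48, 67, 78, 93
n = 8 (even)
Middle values: 31 and 48
Median = (31+48)/2 = 39.5000

Median = 39.5000


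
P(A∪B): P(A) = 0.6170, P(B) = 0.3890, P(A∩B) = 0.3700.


P(A∪B) = 0.6170 + 0.3890 - 0.3700
= 1.0060 - 0.3700
= 0.6360

P(A∪B) = 0.6360


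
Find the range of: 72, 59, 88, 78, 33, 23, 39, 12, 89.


Max = 89, Min = 12
Range = 89 - 12 = 77

Range = 77


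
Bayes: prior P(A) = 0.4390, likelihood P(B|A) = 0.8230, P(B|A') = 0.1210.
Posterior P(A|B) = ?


P(B) = P(B|A)*P(A) + P(B|A')*P(A')
= 0.8230*0.4390 + 0.1210*0.5610
= 0.361297 + 0.067881 = 0.429178
P(A|B) = 0.361297/0.429178 = 0.8418

P(A|B) = 0.8418


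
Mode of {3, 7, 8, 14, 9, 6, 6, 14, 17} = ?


Frequencies: 3:1, 6:2, 7:1, 8:1, 9:1, 14:2, 17:1
Max frequency = 2
Mode = 6, 14

Mode = 6, 14


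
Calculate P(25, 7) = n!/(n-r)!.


P(25,7) = 25!/18!
= 15511210043330985984000000/6402373705728000
= 2422728000

P(25,7) = 2422728000


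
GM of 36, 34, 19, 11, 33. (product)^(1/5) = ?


Product = 36 × 34 × 19 × 11 × 33 = 8441928
GM = 8441928^(1/5) = 24.2822

GM = 24.2822


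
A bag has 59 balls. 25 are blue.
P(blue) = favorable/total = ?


P = 25/59 = 0.4237

P = 0.4237


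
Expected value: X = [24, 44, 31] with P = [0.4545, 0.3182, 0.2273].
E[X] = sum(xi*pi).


E[X] = 24*0.4545 + 44*0.3182 + 31*0.2273
= 10.9080 + 14.0008 + 7.0463
= 31.9551

E[X] = 31.9551
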